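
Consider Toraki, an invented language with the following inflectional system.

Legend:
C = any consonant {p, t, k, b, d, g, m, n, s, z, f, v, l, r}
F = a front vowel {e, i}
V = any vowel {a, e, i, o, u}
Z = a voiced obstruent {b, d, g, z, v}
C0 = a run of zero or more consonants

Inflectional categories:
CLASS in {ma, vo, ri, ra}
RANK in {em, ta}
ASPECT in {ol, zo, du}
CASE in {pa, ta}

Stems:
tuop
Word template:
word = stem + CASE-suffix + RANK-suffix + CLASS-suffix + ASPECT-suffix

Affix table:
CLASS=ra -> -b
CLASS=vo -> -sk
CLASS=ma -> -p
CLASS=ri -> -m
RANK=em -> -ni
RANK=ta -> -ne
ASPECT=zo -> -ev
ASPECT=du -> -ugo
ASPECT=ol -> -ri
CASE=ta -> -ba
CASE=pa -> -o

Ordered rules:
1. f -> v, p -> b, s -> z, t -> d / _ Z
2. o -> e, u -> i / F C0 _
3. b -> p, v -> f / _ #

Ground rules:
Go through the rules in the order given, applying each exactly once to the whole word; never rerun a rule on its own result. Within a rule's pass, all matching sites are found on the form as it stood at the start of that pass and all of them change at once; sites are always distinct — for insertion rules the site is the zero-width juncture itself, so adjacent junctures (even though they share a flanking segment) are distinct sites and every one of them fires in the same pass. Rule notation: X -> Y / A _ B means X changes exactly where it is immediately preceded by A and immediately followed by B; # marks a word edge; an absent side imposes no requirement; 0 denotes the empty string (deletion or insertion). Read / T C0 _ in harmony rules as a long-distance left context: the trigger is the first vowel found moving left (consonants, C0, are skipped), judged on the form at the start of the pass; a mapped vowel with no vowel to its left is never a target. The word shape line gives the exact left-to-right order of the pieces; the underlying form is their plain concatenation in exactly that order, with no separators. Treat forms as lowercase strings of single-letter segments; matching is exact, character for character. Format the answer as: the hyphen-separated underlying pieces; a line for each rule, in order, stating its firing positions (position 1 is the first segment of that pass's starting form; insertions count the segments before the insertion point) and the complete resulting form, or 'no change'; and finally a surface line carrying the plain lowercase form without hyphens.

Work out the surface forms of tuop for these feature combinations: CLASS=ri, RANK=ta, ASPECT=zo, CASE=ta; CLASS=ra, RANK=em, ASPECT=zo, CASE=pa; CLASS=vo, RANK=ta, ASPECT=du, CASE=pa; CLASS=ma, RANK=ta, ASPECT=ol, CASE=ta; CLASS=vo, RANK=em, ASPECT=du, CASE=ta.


cell CLASS=ri, RANK=ta, ASPECT=zo, CASE=ta:
underlying: tuop-ba-ne-m-ev
1. f -> v, p -> b, s -> z, t -> d / _ Z: fires at position(s) 4: tuobbanemev
2. o -> e, u -> i / F C0 _: no change
3. b -> p, v -> f / _ #: fires at position(s) 11: tuobbanemef
surface: tuobbanemef

cell CLASS=ra, RANK=em, ASPECT=zo, CASE=pa:
underlying: tuop-o-ni-b-ev
1. f -> v, p -> b, s -> z, t -> d / _ Z: no change
2. o -> e, u -> i / F C0 _: no change
3. b -> p, v -> f / _ #: fires at position(s) 10: tuoponibef
surface: tuoponibef

cell CLASS=vo, RANK=ta, ASPECT=du, CASE=pa:
underlying: tuop-o-ne-sk-ugo
1. f -> v, p -> b, s -> z, t -> d / _ Z: no change
2. o -> e, u -> i / F C0 _: fires at position(s) 10: tuoponeskigo
3. b -> p, v -> f / _ #: no change
surface: tuoponeskigo

cell CLASS=ma, RANK=ta, ASPECT=ol, CASE=ta:
underlying: tuop-ba-ne-p-ri
1. f -> v, p -> b, s -> z, t -> d / _ Z: fires at position(s) 4: tuobbanepri
2. o -> e, u -> i / F C0 _: no change
3. b -> p, v -> f / _ #: no change
surface: tuobbanepri

cell CLASS=vo, RANK=em, ASPECT=du, CASE=ta:
underlying: tuop-ba-ni-sk-ugo
1. f -> v, p -> b, s -> z, t -> d / _ Z: fires at position(s) 4: tuobbaniskugo
2. o -> e, u -> i / F C0 _: fires at position(s) 11: tuobbaniskigo
3. b -> p, v -> f / _ #: no change
surface: tuobbaniskigo


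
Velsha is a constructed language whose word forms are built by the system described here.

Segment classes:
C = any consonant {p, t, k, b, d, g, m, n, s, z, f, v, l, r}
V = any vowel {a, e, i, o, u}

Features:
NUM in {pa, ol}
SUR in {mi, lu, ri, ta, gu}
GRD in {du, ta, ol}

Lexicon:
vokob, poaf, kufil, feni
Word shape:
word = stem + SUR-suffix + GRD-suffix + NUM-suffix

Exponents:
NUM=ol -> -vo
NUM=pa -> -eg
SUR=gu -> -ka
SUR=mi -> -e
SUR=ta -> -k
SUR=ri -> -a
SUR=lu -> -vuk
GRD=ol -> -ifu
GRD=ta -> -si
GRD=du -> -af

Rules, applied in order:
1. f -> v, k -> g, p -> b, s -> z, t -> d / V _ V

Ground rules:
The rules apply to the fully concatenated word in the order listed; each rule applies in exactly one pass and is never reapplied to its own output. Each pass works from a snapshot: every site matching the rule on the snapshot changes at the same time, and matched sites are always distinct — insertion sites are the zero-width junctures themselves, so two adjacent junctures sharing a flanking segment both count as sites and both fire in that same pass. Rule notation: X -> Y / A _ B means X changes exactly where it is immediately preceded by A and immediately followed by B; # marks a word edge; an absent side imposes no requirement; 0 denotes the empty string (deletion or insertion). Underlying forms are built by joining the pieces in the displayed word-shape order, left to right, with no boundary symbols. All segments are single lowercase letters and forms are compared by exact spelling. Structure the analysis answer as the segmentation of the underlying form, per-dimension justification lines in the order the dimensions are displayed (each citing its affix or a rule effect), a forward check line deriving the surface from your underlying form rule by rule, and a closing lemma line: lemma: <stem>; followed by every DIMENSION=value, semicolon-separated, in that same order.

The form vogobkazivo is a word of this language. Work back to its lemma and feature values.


underlying: vokob-ka-si-vo
NUM=ol - signalled by the affix -vo
SUR=gu - signalled by the affix -ka
GRD=ta - signalled by the affix -si
check: vokobkasivo -> vogobkazivo
lemma: vokob; NUM=ol; SUR=gu; GRD=ta


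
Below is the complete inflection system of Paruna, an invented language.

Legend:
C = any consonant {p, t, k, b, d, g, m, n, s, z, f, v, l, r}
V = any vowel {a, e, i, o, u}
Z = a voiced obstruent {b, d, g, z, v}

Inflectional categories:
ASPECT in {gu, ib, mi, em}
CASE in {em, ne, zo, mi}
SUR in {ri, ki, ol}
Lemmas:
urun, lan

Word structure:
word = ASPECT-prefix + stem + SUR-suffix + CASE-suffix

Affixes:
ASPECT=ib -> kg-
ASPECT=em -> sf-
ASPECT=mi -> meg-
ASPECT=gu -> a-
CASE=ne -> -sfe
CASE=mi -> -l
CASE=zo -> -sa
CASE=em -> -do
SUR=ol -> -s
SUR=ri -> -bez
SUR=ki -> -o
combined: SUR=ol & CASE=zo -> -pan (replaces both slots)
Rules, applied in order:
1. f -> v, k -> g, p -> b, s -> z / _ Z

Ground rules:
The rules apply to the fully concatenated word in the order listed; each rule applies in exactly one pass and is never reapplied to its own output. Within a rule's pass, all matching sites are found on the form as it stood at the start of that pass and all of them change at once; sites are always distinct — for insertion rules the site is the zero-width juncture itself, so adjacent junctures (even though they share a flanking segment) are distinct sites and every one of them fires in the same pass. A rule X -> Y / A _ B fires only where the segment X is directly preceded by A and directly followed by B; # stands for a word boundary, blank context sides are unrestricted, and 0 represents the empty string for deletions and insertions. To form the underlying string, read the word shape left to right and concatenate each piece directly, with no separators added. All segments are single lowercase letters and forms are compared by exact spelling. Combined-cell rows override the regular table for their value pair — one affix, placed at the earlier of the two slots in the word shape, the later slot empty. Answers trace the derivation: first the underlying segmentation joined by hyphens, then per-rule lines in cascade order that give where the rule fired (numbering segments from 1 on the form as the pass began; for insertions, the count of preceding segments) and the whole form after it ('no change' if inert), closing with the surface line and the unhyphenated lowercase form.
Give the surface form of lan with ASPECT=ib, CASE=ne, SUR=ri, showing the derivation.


underlying: kg-lan-bez-sfe
1. f -> v, k -> g, p -> b, s -> z / _ Z: fires at position(s) 1: gglanbezsfe
surface: gglanbezsfe


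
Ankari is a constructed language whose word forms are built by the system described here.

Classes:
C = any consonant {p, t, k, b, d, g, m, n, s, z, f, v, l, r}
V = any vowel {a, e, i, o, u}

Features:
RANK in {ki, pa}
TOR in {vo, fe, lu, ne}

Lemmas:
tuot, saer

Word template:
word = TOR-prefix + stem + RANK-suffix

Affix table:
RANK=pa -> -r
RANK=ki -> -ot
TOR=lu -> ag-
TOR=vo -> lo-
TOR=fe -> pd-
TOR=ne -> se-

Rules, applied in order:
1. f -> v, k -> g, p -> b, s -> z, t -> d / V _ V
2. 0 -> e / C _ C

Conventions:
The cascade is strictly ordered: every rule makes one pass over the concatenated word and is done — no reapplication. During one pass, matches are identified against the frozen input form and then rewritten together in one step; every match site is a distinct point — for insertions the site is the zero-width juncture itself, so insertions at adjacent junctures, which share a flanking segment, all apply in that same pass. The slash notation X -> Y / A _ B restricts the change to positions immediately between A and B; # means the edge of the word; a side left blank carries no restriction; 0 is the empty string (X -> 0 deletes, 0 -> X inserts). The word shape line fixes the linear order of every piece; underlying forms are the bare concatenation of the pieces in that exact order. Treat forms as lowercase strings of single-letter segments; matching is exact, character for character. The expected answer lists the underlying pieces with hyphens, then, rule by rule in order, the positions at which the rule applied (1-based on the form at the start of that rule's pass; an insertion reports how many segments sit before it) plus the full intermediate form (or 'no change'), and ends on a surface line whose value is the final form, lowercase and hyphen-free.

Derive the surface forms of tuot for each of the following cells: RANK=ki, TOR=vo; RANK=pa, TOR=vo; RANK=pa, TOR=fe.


cell RANK=ki, TOR=vo:
underlying: lo-tuot-ot
1. f -> v, k -> g, p -> b, s -> z, t -> d / V _ V: fires at position(s) 3, 6: loduodot
2. 0 -> e / C _ C: no change
surface: loduodot

cell RANK=pa, TOR=vo:
underlying: lo-tuot-r
1. f -> v, k -> g, p -> b, s -> z, t -> d / V _ V: fires at position(s) 3: loduotr
2. 0 -> e / C _ C: inserts after position(s) 6: loduoter
surface: loduoter

cell RANK=pa, TOR=fe:
underlying: pd-tuot-r
1. f -> v, k -> g, p -> b, s -> z, t -> d / V _ V: no change
2. 0 -> e / C _ C: inserts after position(s) 1, 2, 6: pedetuoter
surface: pedetuoter


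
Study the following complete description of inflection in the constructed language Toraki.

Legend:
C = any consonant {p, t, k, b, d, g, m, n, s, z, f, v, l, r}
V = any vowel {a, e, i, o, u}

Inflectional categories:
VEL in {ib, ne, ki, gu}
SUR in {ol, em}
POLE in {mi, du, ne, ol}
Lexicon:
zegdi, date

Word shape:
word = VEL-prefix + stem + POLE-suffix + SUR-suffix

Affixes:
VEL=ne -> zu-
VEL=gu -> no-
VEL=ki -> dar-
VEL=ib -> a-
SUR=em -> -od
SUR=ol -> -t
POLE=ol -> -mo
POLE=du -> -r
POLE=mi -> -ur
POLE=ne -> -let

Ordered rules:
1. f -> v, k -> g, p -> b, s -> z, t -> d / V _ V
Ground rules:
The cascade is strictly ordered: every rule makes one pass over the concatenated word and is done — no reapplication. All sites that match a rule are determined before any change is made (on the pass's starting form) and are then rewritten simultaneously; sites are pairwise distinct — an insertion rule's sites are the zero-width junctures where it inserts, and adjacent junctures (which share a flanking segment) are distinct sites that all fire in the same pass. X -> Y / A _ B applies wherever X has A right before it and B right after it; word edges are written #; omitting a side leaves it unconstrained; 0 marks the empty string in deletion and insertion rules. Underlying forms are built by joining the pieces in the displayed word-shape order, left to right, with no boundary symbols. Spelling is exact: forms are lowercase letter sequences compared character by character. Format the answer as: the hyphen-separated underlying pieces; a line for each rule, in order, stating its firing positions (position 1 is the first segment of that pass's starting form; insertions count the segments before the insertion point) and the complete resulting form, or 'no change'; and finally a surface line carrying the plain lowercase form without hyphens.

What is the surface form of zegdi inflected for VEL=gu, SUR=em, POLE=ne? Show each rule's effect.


underlying: no-zegdi-let-od
1. f -> v, k -> g, p -> b, s -> z, t -> d / V _ V: fires at position(s) 10: nozegdiledod
surface: nozegdiledod


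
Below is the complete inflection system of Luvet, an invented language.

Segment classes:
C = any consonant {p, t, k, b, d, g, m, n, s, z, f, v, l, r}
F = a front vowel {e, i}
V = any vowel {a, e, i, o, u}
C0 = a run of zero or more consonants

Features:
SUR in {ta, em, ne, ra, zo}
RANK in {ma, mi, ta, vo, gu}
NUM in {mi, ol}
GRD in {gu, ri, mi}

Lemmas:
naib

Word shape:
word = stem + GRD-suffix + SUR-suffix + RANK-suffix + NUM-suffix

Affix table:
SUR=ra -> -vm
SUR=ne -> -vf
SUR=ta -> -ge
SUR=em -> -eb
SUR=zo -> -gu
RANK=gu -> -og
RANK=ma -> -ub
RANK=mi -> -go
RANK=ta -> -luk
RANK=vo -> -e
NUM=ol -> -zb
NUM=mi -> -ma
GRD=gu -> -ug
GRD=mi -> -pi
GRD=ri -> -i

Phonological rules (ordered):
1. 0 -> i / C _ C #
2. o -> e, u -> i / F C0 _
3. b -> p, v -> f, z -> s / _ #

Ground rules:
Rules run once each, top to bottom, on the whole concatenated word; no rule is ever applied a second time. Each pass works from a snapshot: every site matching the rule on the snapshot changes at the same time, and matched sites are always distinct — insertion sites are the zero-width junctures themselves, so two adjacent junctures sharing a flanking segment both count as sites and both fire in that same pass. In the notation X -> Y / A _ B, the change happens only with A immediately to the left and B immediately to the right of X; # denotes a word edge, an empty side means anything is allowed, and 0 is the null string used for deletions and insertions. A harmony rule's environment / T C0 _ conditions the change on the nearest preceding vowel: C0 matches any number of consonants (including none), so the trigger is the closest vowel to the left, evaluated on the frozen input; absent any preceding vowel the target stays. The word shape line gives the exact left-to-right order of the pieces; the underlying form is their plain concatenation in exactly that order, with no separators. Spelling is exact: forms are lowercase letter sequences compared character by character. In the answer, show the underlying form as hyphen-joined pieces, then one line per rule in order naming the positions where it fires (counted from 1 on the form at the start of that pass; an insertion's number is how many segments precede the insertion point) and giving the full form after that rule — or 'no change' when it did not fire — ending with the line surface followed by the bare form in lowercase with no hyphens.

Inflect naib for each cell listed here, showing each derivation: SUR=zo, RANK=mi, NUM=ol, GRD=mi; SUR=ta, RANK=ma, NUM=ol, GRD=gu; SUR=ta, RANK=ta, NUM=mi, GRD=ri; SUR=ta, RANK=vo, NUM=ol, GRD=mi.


cell SUR=zo, RANK=mi, NUM=ol, GRD=mi:
underlying: naib-pi-gu-go-zb
1. 0 -> i / C _ C #: inserts after position(s) 11: naibpigugozib
2. o -> e, u -> i / F C0 _: fires at position(s) 8: naibpigigozib
3. b -> p, v -> f, z -> s / _ #: fires at position(s) 13: naibpigigozip
surface: naibpigigozip

cell SUR=ta, RANK=ma, NUM=ol, GRD=gu:
underlying: naib-ug-ge-ub-zb
1. 0 -> i / C _ C #: inserts after position(s) 11: naibuggeubzib
2. o -> e, u -> i / F C0 _: fires at position(s) 5, 9: naibiggeibzib
3. b -> p, v -> f, z -> s / _ #: fires at position(s) 13: naibiggeibzip
surface: naibiggeibzip

cell SUR=ta, RANK=ta, NUM=mi, GRD=ri:
underlying: naib-i-ge-luk-ma
1. 0 -> i / C _ C #: no change
2. o -> e, u -> i / F C0 _: fires at position(s) 9: naibigelikma
3. b -> p, v -> f, z -> s / _ #: no change
surface: naibigelikma

cell SUR=ta, RANK=vo, NUM=ol, GRD=mi:
underlying: naib-pi-ge-e-zb
1. 0 -> i / C _ C #: inserts after position(s) 10: naibpigeezib
2. o -> e, u -> i / F C0 _: no change
3. b -> p, v -> f, z -> s / _ #: fires at position(s) 12: naibpigeezip
surface: naibpigeezip


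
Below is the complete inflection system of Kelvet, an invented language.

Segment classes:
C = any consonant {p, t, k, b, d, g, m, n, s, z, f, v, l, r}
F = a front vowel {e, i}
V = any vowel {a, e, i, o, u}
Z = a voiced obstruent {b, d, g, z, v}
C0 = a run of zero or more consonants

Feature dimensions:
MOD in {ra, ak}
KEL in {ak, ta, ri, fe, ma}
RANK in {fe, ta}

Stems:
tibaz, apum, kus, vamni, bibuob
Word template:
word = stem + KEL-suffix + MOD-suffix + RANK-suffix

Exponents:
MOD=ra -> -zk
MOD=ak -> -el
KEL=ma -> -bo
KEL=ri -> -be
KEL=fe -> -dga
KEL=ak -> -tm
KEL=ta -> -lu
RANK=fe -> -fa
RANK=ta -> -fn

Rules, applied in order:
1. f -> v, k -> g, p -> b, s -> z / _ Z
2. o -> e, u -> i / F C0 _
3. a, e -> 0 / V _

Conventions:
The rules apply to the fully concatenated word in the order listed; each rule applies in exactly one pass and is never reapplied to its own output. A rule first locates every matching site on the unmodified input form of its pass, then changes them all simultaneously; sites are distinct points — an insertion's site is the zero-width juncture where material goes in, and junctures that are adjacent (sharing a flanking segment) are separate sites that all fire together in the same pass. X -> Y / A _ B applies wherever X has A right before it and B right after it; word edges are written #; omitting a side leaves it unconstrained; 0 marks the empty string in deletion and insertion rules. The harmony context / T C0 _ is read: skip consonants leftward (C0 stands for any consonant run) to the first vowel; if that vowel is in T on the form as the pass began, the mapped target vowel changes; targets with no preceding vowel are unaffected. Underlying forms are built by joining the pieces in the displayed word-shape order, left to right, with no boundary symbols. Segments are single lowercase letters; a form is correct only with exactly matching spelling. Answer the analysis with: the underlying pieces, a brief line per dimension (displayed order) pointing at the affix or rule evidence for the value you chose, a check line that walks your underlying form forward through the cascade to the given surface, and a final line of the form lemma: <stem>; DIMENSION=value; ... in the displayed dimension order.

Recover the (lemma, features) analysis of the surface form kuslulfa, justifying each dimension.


underlying: kus-lu-el-fa
MOD=ak - signalled by the affix -el
KEL=ta - signalled by the affix -lu
RANK=fe - signalled by the affix -fa
check: kusluelfa -> kusluelfa -> kusluelfa -> kuslulfa
lemma: kus; MOD=ak; KEL=ta; RANK=fe


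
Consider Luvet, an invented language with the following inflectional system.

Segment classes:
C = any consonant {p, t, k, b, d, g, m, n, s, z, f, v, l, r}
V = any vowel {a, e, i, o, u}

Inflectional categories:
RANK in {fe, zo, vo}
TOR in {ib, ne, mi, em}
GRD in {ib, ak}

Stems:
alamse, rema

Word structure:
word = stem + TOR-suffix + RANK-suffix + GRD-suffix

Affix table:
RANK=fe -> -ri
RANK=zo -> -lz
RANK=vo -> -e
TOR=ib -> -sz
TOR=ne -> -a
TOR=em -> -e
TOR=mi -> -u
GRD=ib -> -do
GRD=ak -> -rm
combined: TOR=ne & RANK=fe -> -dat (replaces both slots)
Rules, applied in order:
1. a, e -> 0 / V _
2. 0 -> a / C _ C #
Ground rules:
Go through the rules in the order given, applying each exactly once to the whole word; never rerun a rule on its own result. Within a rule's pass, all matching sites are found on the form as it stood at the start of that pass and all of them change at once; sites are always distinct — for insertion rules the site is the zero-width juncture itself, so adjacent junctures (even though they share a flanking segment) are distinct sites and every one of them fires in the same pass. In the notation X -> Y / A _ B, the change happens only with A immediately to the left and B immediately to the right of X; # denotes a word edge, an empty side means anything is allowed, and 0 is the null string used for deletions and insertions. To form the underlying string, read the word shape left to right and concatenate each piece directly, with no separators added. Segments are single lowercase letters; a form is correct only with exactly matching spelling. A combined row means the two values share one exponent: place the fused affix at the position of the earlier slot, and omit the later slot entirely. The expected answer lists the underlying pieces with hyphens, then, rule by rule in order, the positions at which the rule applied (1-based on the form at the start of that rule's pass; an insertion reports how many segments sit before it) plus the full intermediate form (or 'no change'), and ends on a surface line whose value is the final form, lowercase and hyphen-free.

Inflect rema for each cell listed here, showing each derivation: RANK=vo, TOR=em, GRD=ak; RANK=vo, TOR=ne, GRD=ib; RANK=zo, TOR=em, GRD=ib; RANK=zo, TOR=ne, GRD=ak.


cell RANK=vo, TOR=em, GRD=ak:
underlying: rema-e-e-rm
1. a, e -> 0 / V _: fires at position(s) 5, 6: remarm
2. 0 -> a / C _ C #: inserts after position(s) 5: remaram
surface: remaram

cell RANK=vo, TOR=ne, GRD=ib:
underlying: rema-a-e-do
1. a, e -> 0 / V _: fires at position(s) 5, 6: remado
2. 0 -> a / C _ C #: no change
surface: remado

cell RANK=zo, TOR=em, GRD=ib:
underlying: rema-e-lz-do
1. a, e -> 0 / V _: fires at position(s) 5: remalzdo
2. 0 -> a / C _ C #: no change
surface: remalzdo

cell RANK=zo, TOR=ne, GRD=ak:
underlying: rema-a-lz-rm
1. a, e -> 0 / V _: fires at position(s) 5: remalzrm
2. 0 -> a / C _ C #: inserts after position(s) 7: remalzram
surface: remalzram


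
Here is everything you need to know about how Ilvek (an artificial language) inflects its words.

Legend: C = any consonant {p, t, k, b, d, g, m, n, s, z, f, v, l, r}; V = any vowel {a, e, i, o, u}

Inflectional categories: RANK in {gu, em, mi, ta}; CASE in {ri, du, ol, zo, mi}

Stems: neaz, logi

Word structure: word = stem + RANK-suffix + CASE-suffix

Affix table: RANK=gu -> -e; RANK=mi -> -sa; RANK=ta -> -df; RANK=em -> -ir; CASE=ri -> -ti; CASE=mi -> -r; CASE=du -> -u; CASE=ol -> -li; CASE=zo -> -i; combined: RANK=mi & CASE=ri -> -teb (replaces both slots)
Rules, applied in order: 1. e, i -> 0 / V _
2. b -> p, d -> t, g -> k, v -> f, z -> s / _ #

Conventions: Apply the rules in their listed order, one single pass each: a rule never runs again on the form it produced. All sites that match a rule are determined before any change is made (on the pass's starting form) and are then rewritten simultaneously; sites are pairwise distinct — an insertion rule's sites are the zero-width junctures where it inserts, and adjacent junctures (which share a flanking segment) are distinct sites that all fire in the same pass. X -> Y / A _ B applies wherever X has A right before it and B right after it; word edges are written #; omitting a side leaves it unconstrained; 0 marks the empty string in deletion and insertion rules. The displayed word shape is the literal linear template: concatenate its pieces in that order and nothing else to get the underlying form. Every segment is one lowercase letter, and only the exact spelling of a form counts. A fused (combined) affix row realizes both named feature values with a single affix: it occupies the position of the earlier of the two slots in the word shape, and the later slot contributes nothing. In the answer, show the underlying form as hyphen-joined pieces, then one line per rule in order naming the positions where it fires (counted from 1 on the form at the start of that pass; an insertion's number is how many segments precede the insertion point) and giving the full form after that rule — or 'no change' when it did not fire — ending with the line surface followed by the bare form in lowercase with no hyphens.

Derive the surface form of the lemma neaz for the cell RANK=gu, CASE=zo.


underlying: neaz-e-i
1. e, i -> 0 / V _: fires at position(s) 6: neaze
2. b -> p, d -> t, g -> k, v -> f, z -> s / _ #: no change
surface: neaze


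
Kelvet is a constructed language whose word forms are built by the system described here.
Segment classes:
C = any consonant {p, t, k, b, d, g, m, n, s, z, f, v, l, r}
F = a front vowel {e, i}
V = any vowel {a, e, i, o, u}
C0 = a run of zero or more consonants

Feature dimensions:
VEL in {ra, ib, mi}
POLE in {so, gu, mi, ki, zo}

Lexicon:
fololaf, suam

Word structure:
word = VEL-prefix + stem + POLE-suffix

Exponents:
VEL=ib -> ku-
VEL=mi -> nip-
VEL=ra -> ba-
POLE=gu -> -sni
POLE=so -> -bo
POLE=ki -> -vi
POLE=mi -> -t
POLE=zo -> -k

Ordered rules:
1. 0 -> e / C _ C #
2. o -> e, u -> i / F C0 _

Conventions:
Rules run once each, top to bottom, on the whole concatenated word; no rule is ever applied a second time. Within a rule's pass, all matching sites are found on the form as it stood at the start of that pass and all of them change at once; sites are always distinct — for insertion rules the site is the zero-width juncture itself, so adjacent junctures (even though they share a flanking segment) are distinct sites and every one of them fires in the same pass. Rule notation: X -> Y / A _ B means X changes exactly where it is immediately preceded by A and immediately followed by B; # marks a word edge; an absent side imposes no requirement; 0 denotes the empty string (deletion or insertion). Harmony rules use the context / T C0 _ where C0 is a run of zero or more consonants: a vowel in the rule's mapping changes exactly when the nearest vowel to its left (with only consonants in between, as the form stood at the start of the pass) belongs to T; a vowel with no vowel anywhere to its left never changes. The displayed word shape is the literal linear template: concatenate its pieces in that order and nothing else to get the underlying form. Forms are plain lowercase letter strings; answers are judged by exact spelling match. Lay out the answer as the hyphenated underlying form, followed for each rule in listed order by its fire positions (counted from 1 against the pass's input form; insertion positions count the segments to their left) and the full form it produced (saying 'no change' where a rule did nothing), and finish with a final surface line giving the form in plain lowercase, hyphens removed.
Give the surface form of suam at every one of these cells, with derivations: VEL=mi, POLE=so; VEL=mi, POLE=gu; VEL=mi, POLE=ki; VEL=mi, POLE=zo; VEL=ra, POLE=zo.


cell VEL=mi, POLE=so:
underlying: nip-suam-bo
1. 0 -> e / C _ C #: no change
2. o -> e, u -> i / F C0 _: fires at position(s) 5: nipsiambo
surface: nipsiambo

cell VEL=mi, POLE=gu:
underlying: nip-suam-sni
1. 0 -> e / C _ C #: no change
2. o -> e, u -> i / F C0 _: fires at position(s) 5: nipsiamsni
surface: nipsiamsni

cell VEL=mi, POLE=ki:
underlying: nip-suam-vi
1. 0 -> e / C _ C #: no change
2. o -> e, u -> i / F C0 _: fires at position(s) 5: nipsiamvi
surface: nipsiamvi

cell VEL=mi, POLE=zo:
underlying: nip-suam-k
1. 0 -> e / C _ C #: inserts after position(s) 7: nipsuamek
2. o -> e, u -> i / F C0 _: fires at position(s) 5: nipsiamek
surface: nipsiamek

cell VEL=ra, POLE=zo:
underlying: ba-suam-k
1. 0 -> e / C _ C #: inserts after position(s) 6: basuamek
2. o -> e, u -> i / F C0 _: no change
surface: basuamek


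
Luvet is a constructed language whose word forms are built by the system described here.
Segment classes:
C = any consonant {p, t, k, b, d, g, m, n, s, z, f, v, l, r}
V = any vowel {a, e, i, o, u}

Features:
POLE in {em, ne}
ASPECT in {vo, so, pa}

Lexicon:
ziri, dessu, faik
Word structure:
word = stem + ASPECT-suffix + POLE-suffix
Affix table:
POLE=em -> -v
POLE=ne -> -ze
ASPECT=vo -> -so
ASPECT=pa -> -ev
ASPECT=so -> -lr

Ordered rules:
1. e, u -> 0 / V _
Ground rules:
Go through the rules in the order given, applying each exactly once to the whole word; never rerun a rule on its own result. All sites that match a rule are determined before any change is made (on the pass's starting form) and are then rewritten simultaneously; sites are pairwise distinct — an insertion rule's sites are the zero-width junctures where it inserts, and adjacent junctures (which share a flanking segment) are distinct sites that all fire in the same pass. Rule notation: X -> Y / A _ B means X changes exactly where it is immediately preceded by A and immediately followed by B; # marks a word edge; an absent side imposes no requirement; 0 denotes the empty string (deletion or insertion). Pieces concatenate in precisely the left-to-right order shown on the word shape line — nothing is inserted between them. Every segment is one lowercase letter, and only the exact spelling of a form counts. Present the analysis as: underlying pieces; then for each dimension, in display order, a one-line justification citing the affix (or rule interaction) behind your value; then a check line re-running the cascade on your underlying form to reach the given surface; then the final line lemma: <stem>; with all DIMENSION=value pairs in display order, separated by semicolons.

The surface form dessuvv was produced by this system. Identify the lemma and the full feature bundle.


underlying: dessu-ev-v
POLE=em - signalled by the affix -v
ASPECT=pa - signalled by the affix -ev
check: dessuevv -> dessuvv
lemma: dessu; POLE=em; ASPECT=pa


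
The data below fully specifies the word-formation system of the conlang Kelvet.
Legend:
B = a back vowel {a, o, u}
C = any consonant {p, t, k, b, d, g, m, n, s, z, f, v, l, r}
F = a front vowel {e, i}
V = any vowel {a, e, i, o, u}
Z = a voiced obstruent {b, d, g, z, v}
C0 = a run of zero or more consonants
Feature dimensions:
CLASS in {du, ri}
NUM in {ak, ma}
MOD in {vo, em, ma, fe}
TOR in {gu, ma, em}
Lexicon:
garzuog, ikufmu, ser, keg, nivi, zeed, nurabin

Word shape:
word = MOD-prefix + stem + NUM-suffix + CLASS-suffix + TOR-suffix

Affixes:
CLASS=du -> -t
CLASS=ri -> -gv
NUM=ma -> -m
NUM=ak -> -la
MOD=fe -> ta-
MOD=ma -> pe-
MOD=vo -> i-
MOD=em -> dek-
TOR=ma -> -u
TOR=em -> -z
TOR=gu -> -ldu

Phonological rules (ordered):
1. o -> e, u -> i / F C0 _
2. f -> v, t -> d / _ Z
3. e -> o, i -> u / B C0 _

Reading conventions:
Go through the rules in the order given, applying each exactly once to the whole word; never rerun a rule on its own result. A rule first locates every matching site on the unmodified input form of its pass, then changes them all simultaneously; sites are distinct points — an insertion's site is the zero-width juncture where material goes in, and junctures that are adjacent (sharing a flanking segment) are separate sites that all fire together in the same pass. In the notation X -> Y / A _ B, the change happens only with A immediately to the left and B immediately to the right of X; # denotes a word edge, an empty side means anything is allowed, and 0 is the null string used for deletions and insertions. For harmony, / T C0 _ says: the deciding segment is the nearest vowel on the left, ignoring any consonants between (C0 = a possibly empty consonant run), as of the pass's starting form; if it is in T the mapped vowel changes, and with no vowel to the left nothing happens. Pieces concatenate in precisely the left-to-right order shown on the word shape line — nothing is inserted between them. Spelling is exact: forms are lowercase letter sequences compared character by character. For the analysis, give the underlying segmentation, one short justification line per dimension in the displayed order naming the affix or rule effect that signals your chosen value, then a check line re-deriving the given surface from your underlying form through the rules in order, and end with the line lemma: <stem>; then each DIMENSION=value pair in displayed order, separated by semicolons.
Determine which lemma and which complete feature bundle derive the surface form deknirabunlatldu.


underlying: dek-nurabin-la-t-ldu
CLASS=du - signalled by the affix -t
NUM=ak - signalled by the affix -la
MOD=em - signalled by the affix dek-
TOR=gu - signalled by the affix -ldu
check: deknurabinlatldu -> deknirabinlatldu -> deknirabinlatldu -> deknirabunlatldu
lemma: nurabin; CLASS=du; NUM=ak; MOD=em; TOR=gu


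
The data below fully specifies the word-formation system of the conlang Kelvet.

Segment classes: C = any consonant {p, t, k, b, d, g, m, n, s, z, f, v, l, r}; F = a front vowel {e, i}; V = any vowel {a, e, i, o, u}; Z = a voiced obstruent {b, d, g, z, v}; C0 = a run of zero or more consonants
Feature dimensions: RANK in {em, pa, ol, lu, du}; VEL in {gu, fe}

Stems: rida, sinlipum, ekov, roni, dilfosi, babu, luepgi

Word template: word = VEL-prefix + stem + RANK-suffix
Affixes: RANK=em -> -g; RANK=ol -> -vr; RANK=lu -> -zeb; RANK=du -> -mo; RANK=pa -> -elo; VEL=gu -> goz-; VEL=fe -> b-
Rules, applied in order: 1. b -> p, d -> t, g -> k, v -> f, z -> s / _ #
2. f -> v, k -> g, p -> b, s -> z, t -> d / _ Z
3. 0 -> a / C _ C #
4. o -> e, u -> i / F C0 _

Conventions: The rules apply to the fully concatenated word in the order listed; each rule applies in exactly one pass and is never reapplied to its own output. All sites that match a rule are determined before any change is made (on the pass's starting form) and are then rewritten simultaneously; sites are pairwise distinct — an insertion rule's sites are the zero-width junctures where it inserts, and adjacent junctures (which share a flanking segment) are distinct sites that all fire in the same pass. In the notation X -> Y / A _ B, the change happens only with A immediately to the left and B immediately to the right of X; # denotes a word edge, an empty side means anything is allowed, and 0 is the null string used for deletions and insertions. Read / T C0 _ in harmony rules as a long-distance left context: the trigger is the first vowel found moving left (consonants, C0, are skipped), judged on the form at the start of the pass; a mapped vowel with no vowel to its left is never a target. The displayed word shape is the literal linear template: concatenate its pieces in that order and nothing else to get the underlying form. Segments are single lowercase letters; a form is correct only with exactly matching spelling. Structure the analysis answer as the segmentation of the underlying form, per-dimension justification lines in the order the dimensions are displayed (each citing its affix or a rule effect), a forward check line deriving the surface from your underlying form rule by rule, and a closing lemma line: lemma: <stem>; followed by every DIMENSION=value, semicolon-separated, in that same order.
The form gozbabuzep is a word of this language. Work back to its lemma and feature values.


underlying: goz-babu-zeb
RANK=lu - signalled by the affix -zeb
VEL=gu - signalled by the affix goz-
check: gozbabuzeb -> gozbabuzep -> gozbabuzep -> gozbabuzep -> gozbabuzep
lemma: babu; RANK=lu; VEL=gu


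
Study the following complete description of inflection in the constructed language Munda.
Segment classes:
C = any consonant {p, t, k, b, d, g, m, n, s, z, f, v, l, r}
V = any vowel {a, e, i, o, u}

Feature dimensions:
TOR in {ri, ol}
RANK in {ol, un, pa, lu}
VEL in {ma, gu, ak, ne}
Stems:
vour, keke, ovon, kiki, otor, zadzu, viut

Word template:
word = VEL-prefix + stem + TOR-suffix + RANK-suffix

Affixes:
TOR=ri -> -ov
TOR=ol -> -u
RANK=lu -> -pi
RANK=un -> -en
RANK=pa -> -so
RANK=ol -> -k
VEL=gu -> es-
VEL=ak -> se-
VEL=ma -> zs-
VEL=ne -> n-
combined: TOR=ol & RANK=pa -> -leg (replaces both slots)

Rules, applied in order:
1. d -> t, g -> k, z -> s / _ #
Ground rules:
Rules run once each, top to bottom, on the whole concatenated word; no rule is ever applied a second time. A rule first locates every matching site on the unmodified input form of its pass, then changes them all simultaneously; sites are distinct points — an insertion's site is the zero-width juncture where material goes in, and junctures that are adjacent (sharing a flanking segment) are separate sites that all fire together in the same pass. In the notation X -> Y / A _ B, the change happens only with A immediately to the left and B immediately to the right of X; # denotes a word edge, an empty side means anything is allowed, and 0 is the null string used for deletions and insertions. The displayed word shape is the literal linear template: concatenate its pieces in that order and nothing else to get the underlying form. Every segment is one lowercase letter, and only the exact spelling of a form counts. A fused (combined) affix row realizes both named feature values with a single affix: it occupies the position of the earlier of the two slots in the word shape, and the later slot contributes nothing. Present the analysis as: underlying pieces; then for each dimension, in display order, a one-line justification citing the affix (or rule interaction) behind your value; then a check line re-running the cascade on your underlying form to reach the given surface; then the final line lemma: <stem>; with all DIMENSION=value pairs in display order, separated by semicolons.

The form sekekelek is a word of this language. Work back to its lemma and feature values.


underlying: se-keke-leg
TOR=ol - signalled by the combined affix row
RANK=pa - signalled by the combined affix row
VEL=ak - signalled by the affix se-
check: sekekeleg -> sekekelek
lemma: keke; TOR=ol; RANK=pa; VEL=ak


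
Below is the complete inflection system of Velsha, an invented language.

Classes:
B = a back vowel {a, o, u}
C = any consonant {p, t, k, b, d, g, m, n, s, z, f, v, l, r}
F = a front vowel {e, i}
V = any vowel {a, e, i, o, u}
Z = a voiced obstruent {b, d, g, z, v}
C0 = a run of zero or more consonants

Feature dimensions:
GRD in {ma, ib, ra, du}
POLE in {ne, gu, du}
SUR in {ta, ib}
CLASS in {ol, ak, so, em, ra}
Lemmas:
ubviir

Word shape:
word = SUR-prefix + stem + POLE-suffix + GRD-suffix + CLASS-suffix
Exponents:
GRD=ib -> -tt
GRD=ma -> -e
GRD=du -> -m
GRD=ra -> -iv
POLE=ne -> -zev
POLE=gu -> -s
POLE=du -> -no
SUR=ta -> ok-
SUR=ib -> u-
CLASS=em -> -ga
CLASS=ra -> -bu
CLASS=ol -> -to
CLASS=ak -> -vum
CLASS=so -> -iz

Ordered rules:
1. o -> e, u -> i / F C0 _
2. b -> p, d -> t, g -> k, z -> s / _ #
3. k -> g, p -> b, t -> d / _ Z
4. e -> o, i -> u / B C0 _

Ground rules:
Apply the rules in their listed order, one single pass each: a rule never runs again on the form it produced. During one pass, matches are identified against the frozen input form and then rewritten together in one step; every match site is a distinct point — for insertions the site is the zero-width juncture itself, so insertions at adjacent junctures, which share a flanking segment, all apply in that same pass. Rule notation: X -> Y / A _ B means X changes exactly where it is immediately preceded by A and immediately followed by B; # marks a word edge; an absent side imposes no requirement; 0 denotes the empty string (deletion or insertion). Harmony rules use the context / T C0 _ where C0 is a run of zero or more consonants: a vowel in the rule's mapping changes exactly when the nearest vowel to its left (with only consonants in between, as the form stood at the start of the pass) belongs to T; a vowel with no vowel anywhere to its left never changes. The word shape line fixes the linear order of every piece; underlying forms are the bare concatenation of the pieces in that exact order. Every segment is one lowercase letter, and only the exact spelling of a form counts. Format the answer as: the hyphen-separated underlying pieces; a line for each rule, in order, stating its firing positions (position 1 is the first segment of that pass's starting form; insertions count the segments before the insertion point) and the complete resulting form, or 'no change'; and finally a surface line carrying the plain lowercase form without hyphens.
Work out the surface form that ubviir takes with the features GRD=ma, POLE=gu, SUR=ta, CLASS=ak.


underlying: ok-ubviir-s-e-vum
1. o -> e, u -> i / F C0 _: fires at position(s) 12: okubviirsevim
2. b -> p, d -> t, g -> k, z -> s / _ #: no change
3. k -> g, p -> b, t -> d / _ Z: no change
4. e -> o, i -> u / B C0 _: fires at position(s) 6: okubvuirsevim
surface: okubvuirsevim
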